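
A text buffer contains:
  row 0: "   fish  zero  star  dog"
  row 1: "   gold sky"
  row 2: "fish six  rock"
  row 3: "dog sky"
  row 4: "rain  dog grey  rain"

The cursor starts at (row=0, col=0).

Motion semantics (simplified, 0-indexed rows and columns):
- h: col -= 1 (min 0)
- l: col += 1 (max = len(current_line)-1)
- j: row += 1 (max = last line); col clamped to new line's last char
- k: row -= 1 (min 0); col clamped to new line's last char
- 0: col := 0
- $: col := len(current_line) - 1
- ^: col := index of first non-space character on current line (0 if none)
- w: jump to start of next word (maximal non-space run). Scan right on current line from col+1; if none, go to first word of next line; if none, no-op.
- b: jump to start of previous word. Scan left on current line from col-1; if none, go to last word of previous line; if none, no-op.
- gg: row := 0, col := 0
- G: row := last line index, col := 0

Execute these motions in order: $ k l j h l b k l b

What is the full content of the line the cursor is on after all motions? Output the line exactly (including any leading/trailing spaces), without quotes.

Answer:    fish  zero  star  dog

Derivation:
After 1 ($): row=0 col=23 char='g'
After 2 (k): row=0 col=23 char='g'
After 3 (l): row=0 col=23 char='g'
After 4 (j): row=1 col=10 char='y'
After 5 (h): row=1 col=9 char='k'
After 6 (l): row=1 col=10 char='y'
After 7 (b): row=1 col=8 char='s'
After 8 (k): row=0 col=8 char='_'
After 9 (l): row=0 col=9 char='z'
After 10 (b): row=0 col=3 char='f'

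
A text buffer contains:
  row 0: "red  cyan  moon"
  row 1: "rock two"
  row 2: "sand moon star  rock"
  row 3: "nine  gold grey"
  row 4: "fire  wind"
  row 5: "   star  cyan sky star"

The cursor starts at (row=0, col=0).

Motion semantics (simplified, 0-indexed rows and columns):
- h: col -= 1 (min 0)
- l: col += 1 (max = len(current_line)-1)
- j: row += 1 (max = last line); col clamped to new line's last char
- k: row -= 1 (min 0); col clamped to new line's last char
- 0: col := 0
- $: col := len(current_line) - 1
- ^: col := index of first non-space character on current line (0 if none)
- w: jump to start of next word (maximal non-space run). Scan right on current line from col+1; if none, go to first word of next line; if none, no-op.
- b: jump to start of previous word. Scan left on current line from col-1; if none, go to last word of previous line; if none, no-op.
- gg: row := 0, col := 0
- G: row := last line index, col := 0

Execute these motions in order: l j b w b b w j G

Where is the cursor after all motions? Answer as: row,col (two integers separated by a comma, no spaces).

Answer: 5,0

Derivation:
After 1 (l): row=0 col=1 char='e'
After 2 (j): row=1 col=1 char='o'
After 3 (b): row=1 col=0 char='r'
After 4 (w): row=1 col=5 char='t'
After 5 (b): row=1 col=0 char='r'
After 6 (b): row=0 col=11 char='m'
After 7 (w): row=1 col=0 char='r'
After 8 (j): row=2 col=0 char='s'
After 9 (G): row=5 col=0 char='_'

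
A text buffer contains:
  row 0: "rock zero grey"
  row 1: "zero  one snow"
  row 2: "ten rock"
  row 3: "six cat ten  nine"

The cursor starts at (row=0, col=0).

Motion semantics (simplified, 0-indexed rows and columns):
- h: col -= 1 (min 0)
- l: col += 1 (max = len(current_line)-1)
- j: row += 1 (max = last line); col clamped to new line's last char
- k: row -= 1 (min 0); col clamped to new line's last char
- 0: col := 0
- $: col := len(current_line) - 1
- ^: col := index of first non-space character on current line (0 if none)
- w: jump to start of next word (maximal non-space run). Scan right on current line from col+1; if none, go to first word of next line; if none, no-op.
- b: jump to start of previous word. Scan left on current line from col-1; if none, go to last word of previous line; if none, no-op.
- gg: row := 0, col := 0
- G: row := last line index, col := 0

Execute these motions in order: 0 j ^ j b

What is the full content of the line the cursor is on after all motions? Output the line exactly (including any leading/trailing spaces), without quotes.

After 1 (0): row=0 col=0 char='r'
After 2 (j): row=1 col=0 char='z'
After 3 (^): row=1 col=0 char='z'
After 4 (j): row=2 col=0 char='t'
After 5 (b): row=1 col=10 char='s'

Answer: zero  one snow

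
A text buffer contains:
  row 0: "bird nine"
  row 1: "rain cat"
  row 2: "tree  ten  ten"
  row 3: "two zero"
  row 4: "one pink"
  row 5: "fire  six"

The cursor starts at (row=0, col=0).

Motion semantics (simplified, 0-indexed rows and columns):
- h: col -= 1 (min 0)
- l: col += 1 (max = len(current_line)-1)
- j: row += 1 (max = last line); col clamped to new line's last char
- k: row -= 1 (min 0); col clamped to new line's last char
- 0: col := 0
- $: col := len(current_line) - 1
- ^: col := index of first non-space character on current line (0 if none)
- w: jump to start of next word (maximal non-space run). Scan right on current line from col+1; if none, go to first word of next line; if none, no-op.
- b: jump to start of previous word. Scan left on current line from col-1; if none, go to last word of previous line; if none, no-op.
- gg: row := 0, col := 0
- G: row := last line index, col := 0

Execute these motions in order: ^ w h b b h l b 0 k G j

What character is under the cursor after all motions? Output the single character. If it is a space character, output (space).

Answer: f

Derivation:
After 1 (^): row=0 col=0 char='b'
After 2 (w): row=0 col=5 char='n'
After 3 (h): row=0 col=4 char='_'
After 4 (b): row=0 col=0 char='b'
After 5 (b): row=0 col=0 char='b'
After 6 (h): row=0 col=0 char='b'
After 7 (l): row=0 col=1 char='i'
After 8 (b): row=0 col=0 char='b'
After 9 (0): row=0 col=0 char='b'
After 10 (k): row=0 col=0 char='b'
After 11 (G): row=5 col=0 char='f'
After 12 (j): row=5 col=0 char='f'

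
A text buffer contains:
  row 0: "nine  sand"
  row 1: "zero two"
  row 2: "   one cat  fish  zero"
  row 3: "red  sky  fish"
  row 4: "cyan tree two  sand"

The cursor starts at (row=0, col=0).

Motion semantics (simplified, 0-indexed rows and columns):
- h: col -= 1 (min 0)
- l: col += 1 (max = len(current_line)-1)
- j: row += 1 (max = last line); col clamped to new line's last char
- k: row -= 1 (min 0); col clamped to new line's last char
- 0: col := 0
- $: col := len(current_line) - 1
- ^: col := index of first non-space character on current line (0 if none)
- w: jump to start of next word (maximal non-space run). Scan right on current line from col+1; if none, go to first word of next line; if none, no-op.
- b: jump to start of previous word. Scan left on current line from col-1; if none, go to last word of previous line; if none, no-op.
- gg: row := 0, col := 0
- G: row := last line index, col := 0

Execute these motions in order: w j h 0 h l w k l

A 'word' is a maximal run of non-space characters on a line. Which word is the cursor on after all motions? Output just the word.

Answer: sand

Derivation:
After 1 (w): row=0 col=6 char='s'
After 2 (j): row=1 col=6 char='w'
After 3 (h): row=1 col=5 char='t'
After 4 (0): row=1 col=0 char='z'
After 5 (h): row=1 col=0 char='z'
After 6 (l): row=1 col=1 char='e'
After 7 (w): row=1 col=5 char='t'
After 8 (k): row=0 col=5 char='_'
After 9 (l): row=0 col=6 char='s'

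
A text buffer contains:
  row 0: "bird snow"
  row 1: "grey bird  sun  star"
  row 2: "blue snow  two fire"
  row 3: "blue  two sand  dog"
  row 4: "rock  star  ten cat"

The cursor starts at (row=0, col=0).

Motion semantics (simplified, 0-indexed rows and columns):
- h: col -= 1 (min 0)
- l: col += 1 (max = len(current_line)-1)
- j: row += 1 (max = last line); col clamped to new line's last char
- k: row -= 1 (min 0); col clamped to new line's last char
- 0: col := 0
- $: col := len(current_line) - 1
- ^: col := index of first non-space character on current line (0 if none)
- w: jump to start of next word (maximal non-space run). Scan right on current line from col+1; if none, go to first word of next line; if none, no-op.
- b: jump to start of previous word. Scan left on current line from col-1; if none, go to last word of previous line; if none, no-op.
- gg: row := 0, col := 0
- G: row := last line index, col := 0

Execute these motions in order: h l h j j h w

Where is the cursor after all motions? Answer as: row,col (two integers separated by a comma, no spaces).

Answer: 2,5

Derivation:
After 1 (h): row=0 col=0 char='b'
After 2 (l): row=0 col=1 char='i'
After 3 (h): row=0 col=0 char='b'
After 4 (j): row=1 col=0 char='g'
After 5 (j): row=2 col=0 char='b'
After 6 (h): row=2 col=0 char='b'
After 7 (w): row=2 col=5 char='s'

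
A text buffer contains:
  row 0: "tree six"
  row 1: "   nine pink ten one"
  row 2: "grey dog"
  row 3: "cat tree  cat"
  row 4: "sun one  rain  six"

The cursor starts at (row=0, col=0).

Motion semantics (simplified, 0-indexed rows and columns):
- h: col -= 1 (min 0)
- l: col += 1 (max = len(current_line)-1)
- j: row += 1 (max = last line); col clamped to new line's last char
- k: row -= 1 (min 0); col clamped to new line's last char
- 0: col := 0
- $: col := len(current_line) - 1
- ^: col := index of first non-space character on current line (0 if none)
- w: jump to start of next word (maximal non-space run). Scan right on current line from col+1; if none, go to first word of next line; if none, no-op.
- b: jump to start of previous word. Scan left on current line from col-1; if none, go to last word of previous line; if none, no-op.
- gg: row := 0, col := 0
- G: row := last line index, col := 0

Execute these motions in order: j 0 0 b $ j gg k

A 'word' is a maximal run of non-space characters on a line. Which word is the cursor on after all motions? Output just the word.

After 1 (j): row=1 col=0 char='_'
After 2 (0): row=1 col=0 char='_'
After 3 (0): row=1 col=0 char='_'
After 4 (b): row=0 col=5 char='s'
After 5 ($): row=0 col=7 char='x'
After 6 (j): row=1 col=7 char='_'
After 7 (gg): row=0 col=0 char='t'
After 8 (k): row=0 col=0 char='t'

Answer: tree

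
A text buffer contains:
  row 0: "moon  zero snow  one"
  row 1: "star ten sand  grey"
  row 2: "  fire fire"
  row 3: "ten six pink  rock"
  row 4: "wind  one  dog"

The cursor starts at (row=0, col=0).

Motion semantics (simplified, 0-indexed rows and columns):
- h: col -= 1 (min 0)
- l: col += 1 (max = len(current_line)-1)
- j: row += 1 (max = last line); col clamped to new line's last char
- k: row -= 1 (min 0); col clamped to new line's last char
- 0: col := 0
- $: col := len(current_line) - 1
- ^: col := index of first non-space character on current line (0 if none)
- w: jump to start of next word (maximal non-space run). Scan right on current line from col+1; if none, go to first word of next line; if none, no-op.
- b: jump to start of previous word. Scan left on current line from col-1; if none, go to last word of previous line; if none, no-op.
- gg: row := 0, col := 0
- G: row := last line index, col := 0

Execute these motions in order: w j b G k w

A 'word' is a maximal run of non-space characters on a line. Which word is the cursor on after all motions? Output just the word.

Answer: six

Derivation:
After 1 (w): row=0 col=6 char='z'
After 2 (j): row=1 col=6 char='e'
After 3 (b): row=1 col=5 char='t'
After 4 (G): row=4 col=0 char='w'
After 5 (k): row=3 col=0 char='t'
After 6 (w): row=3 col=4 char='s'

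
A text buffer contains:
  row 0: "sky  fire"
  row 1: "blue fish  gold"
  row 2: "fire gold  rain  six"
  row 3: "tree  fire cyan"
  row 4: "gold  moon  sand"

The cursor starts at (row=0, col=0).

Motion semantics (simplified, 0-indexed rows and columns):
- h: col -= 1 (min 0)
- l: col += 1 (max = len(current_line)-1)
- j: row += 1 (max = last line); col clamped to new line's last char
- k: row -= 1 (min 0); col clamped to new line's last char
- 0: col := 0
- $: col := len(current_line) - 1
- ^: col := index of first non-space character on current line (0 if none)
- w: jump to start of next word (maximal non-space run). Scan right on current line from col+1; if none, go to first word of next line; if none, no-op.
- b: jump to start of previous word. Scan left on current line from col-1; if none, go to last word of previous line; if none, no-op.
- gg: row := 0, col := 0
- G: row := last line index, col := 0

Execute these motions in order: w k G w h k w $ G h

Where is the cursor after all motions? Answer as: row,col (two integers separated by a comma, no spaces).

After 1 (w): row=0 col=5 char='f'
After 2 (k): row=0 col=5 char='f'
After 3 (G): row=4 col=0 char='g'
After 4 (w): row=4 col=6 char='m'
After 5 (h): row=4 col=5 char='_'
After 6 (k): row=3 col=5 char='_'
After 7 (w): row=3 col=6 char='f'
After 8 ($): row=3 col=14 char='n'
After 9 (G): row=4 col=0 char='g'
After 10 (h): row=4 col=0 char='g'

Answer: 4,0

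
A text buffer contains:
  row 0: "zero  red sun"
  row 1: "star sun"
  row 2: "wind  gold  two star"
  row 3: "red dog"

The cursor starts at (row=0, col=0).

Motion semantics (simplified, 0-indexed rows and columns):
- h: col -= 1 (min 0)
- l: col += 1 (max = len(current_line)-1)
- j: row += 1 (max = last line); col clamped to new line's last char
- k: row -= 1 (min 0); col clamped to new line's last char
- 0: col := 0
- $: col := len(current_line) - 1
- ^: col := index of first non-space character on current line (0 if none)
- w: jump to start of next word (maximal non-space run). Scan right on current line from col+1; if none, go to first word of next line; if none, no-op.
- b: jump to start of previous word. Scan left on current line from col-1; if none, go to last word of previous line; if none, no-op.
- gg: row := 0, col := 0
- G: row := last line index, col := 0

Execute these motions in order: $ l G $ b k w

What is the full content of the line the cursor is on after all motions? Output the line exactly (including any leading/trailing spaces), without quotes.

After 1 ($): row=0 col=12 char='n'
After 2 (l): row=0 col=12 char='n'
After 3 (G): row=3 col=0 char='r'
After 4 ($): row=3 col=6 char='g'
After 5 (b): row=3 col=4 char='d'
After 6 (k): row=2 col=4 char='_'
After 7 (w): row=2 col=6 char='g'

Answer: wind  gold  two star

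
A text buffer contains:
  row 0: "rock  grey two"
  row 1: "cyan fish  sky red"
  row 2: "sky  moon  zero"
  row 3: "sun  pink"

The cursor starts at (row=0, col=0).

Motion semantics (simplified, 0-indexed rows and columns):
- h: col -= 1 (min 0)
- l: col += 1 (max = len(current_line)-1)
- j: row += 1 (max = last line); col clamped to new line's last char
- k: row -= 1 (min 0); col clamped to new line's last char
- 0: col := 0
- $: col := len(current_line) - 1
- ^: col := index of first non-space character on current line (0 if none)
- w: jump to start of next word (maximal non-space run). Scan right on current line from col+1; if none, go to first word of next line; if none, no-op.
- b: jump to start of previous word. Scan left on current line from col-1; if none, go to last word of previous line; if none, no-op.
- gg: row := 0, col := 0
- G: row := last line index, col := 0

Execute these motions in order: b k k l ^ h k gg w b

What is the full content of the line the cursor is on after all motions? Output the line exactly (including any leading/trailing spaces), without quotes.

After 1 (b): row=0 col=0 char='r'
After 2 (k): row=0 col=0 char='r'
After 3 (k): row=0 col=0 char='r'
After 4 (l): row=0 col=1 char='o'
After 5 (^): row=0 col=0 char='r'
After 6 (h): row=0 col=0 char='r'
After 7 (k): row=0 col=0 char='r'
After 8 (gg): row=0 col=0 char='r'
After 9 (w): row=0 col=6 char='g'
After 10 (b): row=0 col=0 char='r'

Answer: rock  grey two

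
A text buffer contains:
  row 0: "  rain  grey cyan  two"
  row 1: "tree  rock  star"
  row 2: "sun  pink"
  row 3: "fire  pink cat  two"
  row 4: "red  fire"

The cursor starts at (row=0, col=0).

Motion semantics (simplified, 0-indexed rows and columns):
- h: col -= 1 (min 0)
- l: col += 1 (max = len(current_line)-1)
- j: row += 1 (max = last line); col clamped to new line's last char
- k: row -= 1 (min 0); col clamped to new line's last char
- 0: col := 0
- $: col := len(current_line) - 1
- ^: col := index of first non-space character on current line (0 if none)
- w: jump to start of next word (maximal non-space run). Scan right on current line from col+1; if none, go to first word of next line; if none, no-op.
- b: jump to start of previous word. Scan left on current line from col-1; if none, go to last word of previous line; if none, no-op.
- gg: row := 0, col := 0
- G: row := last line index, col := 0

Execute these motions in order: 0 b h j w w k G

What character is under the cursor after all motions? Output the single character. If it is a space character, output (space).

After 1 (0): row=0 col=0 char='_'
After 2 (b): row=0 col=0 char='_'
After 3 (h): row=0 col=0 char='_'
After 4 (j): row=1 col=0 char='t'
After 5 (w): row=1 col=6 char='r'
After 6 (w): row=1 col=12 char='s'
After 7 (k): row=0 col=12 char='_'
After 8 (G): row=4 col=0 char='r'

Answer: r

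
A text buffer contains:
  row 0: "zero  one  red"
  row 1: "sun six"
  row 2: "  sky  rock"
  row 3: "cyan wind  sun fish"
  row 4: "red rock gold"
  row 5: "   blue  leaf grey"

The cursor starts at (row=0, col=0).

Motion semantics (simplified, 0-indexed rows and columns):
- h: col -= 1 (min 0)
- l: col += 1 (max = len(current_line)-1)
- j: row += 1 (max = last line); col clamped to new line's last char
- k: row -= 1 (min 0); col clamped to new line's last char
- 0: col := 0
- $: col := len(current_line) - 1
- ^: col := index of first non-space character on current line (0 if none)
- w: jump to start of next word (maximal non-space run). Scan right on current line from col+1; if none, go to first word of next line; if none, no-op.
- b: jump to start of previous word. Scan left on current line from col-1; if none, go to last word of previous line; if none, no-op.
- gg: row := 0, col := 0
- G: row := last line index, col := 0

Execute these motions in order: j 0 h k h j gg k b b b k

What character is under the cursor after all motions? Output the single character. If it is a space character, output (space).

After 1 (j): row=1 col=0 char='s'
After 2 (0): row=1 col=0 char='s'
After 3 (h): row=1 col=0 char='s'
After 4 (k): row=0 col=0 char='z'
After 5 (h): row=0 col=0 char='z'
After 6 (j): row=1 col=0 char='s'
After 7 (gg): row=0 col=0 char='z'
After 8 (k): row=0 col=0 char='z'
After 9 (b): row=0 col=0 char='z'
After 10 (b): row=0 col=0 char='z'
After 11 (b): row=0 col=0 char='z'
After 12 (k): row=0 col=0 char='z'

Answer: z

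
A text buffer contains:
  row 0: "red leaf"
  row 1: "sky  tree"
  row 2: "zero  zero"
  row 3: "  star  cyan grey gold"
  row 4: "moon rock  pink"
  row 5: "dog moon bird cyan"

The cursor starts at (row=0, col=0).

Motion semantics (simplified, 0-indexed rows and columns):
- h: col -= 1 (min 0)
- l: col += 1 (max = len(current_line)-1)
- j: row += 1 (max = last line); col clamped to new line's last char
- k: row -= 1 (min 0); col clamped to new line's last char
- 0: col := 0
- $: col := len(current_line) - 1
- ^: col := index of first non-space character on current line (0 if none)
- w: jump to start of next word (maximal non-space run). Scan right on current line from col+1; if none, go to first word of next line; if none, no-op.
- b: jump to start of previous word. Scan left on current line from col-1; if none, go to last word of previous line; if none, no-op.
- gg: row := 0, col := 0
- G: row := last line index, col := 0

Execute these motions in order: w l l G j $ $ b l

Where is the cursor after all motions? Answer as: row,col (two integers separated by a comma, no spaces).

After 1 (w): row=0 col=4 char='l'
After 2 (l): row=0 col=5 char='e'
After 3 (l): row=0 col=6 char='a'
After 4 (G): row=5 col=0 char='d'
After 5 (j): row=5 col=0 char='d'
After 6 ($): row=5 col=17 char='n'
After 7 ($): row=5 col=17 char='n'
After 8 (b): row=5 col=14 char='c'
After 9 (l): row=5 col=15 char='y'

Answer: 5,15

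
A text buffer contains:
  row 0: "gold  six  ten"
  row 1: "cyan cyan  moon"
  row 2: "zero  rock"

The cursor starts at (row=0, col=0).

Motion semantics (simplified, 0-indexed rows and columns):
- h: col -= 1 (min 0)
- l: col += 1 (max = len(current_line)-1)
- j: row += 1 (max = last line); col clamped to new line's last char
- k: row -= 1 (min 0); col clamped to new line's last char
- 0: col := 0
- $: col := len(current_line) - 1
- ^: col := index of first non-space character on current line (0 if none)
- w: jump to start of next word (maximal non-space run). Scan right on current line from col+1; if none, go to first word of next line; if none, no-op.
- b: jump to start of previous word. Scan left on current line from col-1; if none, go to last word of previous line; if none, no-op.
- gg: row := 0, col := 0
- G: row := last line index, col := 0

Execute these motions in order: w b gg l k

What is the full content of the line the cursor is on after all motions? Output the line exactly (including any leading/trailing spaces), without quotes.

Answer: gold  six  ten

Derivation:
After 1 (w): row=0 col=6 char='s'
After 2 (b): row=0 col=0 char='g'
After 3 (gg): row=0 col=0 char='g'
After 4 (l): row=0 col=1 char='o'
After 5 (k): row=0 col=1 char='o'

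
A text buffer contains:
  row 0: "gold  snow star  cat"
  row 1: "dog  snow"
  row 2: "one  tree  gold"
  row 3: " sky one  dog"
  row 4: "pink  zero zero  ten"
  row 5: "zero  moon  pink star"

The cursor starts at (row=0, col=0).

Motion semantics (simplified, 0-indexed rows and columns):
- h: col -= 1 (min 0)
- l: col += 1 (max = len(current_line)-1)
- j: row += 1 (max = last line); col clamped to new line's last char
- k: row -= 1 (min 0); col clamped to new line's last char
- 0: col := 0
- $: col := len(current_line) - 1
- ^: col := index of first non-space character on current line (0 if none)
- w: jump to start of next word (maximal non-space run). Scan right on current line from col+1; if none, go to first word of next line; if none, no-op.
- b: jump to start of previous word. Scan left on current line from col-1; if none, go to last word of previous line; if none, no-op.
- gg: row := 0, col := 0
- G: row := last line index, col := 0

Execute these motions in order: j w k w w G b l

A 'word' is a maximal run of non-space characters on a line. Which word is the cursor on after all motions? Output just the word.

After 1 (j): row=1 col=0 char='d'
After 2 (w): row=1 col=5 char='s'
After 3 (k): row=0 col=5 char='_'
After 4 (w): row=0 col=6 char='s'
After 5 (w): row=0 col=11 char='s'
After 6 (G): row=5 col=0 char='z'
After 7 (b): row=4 col=17 char='t'
After 8 (l): row=4 col=18 char='e'

Answer: ten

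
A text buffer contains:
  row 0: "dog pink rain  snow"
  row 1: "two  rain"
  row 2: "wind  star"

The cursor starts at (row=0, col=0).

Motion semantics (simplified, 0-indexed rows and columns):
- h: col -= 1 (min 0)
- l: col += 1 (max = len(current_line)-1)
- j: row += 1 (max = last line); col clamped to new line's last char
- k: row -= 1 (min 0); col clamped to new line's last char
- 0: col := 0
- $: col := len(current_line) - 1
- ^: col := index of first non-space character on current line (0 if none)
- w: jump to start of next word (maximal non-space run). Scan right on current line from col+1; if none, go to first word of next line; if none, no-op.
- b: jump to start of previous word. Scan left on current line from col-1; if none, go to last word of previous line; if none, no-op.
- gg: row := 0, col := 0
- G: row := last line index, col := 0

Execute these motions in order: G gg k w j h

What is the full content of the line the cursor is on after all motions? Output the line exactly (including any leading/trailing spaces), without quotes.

After 1 (G): row=2 col=0 char='w'
After 2 (gg): row=0 col=0 char='d'
After 3 (k): row=0 col=0 char='d'
After 4 (w): row=0 col=4 char='p'
After 5 (j): row=1 col=4 char='_'
After 6 (h): row=1 col=3 char='_'

Answer: two  rain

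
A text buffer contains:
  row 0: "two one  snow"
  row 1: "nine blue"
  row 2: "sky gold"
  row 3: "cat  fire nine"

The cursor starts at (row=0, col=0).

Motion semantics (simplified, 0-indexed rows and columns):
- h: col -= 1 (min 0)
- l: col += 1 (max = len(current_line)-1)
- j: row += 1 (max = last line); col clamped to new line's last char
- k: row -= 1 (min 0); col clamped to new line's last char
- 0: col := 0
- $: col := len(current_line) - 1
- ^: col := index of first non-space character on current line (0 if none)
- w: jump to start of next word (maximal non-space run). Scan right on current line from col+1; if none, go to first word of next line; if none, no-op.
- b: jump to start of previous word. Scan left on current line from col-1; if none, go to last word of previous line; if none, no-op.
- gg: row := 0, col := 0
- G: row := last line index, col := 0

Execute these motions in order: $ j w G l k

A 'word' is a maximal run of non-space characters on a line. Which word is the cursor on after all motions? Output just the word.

After 1 ($): row=0 col=12 char='w'
After 2 (j): row=1 col=8 char='e'
After 3 (w): row=2 col=0 char='s'
After 4 (G): row=3 col=0 char='c'
After 5 (l): row=3 col=1 char='a'
After 6 (k): row=2 col=1 char='k'

Answer: sky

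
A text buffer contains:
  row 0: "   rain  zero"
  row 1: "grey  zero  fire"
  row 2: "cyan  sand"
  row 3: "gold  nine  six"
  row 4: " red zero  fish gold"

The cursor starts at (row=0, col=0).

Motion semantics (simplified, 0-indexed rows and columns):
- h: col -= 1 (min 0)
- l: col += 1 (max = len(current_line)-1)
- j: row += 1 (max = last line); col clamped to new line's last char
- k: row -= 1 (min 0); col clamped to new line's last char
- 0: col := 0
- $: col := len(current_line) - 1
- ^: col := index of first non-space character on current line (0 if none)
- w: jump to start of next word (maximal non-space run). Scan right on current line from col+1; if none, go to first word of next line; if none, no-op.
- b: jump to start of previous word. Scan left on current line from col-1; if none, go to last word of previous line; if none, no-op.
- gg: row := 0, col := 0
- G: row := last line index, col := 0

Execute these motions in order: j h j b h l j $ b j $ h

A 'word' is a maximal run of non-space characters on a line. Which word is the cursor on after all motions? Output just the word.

After 1 (j): row=1 col=0 char='g'
After 2 (h): row=1 col=0 char='g'
After 3 (j): row=2 col=0 char='c'
After 4 (b): row=1 col=12 char='f'
After 5 (h): row=1 col=11 char='_'
After 6 (l): row=1 col=12 char='f'
After 7 (j): row=2 col=9 char='d'
After 8 ($): row=2 col=9 char='d'
After 9 (b): row=2 col=6 char='s'
After 10 (j): row=3 col=6 char='n'
After 11 ($): row=3 col=14 char='x'
After 12 (h): row=3 col=13 char='i'

Answer: six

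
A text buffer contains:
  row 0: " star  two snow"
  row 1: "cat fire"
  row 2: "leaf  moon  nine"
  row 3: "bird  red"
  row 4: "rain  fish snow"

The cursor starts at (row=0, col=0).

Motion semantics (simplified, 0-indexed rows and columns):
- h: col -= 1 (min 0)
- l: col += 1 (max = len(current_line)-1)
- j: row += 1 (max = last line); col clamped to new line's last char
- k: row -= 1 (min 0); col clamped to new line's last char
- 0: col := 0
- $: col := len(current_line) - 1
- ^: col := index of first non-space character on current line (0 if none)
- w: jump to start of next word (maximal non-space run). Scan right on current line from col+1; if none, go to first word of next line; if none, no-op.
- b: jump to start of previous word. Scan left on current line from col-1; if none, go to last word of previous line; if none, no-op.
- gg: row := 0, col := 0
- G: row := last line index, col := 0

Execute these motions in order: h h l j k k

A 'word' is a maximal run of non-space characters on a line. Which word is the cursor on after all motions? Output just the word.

Answer: star

Derivation:
After 1 (h): row=0 col=0 char='_'
After 2 (h): row=0 col=0 char='_'
After 3 (l): row=0 col=1 char='s'
After 4 (j): row=1 col=1 char='a'
After 5 (k): row=0 col=1 char='s'
After 6 (k): row=0 col=1 char='s'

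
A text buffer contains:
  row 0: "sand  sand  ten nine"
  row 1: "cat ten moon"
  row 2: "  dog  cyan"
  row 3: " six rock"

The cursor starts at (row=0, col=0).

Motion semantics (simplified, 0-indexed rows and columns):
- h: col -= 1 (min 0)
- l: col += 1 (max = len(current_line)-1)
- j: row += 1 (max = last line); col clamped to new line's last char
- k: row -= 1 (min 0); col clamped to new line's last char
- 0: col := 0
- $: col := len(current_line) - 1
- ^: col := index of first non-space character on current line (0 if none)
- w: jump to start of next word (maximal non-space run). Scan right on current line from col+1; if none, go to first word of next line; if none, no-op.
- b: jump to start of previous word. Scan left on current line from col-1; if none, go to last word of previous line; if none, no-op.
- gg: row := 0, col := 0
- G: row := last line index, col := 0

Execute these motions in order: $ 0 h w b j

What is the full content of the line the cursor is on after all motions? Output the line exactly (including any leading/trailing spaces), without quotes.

After 1 ($): row=0 col=19 char='e'
After 2 (0): row=0 col=0 char='s'
After 3 (h): row=0 col=0 char='s'
After 4 (w): row=0 col=6 char='s'
After 5 (b): row=0 col=0 char='s'
After 6 (j): row=1 col=0 char='c'

Answer: cat ten moon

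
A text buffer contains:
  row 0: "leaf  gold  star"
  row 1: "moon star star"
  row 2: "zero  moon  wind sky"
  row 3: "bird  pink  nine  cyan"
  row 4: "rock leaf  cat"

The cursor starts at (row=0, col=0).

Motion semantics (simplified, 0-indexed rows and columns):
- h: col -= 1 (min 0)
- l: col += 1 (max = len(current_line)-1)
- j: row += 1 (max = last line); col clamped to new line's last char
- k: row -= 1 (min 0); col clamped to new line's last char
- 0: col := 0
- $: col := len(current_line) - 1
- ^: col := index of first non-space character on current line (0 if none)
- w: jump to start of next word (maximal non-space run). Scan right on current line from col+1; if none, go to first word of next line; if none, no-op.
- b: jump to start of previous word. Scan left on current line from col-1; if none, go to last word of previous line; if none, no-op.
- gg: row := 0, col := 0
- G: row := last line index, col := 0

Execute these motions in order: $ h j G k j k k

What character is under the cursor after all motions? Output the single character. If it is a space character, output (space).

After 1 ($): row=0 col=15 char='r'
After 2 (h): row=0 col=14 char='a'
After 3 (j): row=1 col=13 char='r'
After 4 (G): row=4 col=0 char='r'
After 5 (k): row=3 col=0 char='b'
After 6 (j): row=4 col=0 char='r'
After 7 (k): row=3 col=0 char='b'
After 8 (k): row=2 col=0 char='z'

Answer: z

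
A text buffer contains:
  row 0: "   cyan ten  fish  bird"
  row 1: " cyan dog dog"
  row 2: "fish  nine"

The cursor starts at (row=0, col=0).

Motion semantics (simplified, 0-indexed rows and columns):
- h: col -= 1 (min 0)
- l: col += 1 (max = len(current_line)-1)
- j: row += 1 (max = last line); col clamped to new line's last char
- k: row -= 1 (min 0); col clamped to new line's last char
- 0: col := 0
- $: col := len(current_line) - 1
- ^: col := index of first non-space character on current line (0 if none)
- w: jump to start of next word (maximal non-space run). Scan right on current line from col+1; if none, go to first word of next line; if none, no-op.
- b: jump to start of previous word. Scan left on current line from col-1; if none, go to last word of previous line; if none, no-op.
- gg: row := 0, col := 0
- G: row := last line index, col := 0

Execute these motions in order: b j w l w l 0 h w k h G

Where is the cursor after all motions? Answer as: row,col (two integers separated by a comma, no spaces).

Answer: 2,0

Derivation:
After 1 (b): row=0 col=0 char='_'
After 2 (j): row=1 col=0 char='_'
After 3 (w): row=1 col=1 char='c'
After 4 (l): row=1 col=2 char='y'
After 5 (w): row=1 col=6 char='d'
After 6 (l): row=1 col=7 char='o'
After 7 (0): row=1 col=0 char='_'
After 8 (h): row=1 col=0 char='_'
After 9 (w): row=1 col=1 char='c'
After 10 (k): row=0 col=1 char='_'
After 11 (h): row=0 col=0 char='_'
After 12 (G): row=2 col=0 char='f'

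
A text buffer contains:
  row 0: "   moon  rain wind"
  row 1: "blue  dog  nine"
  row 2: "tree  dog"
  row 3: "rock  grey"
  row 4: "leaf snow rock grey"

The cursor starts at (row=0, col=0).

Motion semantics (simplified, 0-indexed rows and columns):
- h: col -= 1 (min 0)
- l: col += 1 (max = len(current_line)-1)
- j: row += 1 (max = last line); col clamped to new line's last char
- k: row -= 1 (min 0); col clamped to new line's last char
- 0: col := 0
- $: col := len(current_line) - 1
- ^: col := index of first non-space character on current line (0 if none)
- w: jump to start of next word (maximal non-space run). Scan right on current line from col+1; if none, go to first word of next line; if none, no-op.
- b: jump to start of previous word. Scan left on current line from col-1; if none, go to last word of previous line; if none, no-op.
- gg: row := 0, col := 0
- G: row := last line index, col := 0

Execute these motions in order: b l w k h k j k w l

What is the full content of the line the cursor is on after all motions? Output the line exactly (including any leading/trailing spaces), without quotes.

Answer:    moon  rain wind

Derivation:
After 1 (b): row=0 col=0 char='_'
After 2 (l): row=0 col=1 char='_'
After 3 (w): row=0 col=3 char='m'
After 4 (k): row=0 col=3 char='m'
After 5 (h): row=0 col=2 char='_'
After 6 (k): row=0 col=2 char='_'
After 7 (j): row=1 col=2 char='u'
After 8 (k): row=0 col=2 char='_'
After 9 (w): row=0 col=3 char='m'
After 10 (l): row=0 col=4 char='o'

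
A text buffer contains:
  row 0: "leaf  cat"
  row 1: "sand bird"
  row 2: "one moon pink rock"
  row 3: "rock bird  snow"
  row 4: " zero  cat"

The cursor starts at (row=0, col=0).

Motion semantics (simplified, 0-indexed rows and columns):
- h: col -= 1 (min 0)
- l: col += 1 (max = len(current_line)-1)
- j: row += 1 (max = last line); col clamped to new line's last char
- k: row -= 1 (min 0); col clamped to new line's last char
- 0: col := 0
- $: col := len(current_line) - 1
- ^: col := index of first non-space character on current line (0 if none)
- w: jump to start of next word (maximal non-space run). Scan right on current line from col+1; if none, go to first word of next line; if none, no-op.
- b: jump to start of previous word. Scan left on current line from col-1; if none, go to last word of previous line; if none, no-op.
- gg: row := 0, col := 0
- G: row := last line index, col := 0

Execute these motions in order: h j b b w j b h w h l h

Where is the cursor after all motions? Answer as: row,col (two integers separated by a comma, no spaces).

After 1 (h): row=0 col=0 char='l'
After 2 (j): row=1 col=0 char='s'
After 3 (b): row=0 col=6 char='c'
After 4 (b): row=0 col=0 char='l'
After 5 (w): row=0 col=6 char='c'
After 6 (j): row=1 col=6 char='i'
After 7 (b): row=1 col=5 char='b'
After 8 (h): row=1 col=4 char='_'
After 9 (w): row=1 col=5 char='b'
After 10 (h): row=1 col=4 char='_'
After 11 (l): row=1 col=5 char='b'
After 12 (h): row=1 col=4 char='_'

Answer: 1,4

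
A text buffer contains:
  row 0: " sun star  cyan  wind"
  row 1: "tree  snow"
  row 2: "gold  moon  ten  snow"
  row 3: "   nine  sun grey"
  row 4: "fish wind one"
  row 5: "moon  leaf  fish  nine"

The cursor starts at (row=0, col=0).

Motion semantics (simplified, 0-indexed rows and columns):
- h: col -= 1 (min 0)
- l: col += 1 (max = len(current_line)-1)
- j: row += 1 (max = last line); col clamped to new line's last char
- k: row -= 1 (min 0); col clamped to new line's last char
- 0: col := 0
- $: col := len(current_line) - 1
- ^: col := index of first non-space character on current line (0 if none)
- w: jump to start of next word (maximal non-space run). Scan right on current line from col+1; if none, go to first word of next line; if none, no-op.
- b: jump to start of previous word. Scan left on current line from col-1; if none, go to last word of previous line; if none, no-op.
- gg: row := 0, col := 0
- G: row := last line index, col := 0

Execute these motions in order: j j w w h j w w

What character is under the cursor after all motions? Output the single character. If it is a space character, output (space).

Answer: f

Derivation:
After 1 (j): row=1 col=0 char='t'
After 2 (j): row=2 col=0 char='g'
After 3 (w): row=2 col=6 char='m'
After 4 (w): row=2 col=12 char='t'
After 5 (h): row=2 col=11 char='_'
After 6 (j): row=3 col=11 char='n'
After 7 (w): row=3 col=13 char='g'
After 8 (w): row=4 col=0 char='f'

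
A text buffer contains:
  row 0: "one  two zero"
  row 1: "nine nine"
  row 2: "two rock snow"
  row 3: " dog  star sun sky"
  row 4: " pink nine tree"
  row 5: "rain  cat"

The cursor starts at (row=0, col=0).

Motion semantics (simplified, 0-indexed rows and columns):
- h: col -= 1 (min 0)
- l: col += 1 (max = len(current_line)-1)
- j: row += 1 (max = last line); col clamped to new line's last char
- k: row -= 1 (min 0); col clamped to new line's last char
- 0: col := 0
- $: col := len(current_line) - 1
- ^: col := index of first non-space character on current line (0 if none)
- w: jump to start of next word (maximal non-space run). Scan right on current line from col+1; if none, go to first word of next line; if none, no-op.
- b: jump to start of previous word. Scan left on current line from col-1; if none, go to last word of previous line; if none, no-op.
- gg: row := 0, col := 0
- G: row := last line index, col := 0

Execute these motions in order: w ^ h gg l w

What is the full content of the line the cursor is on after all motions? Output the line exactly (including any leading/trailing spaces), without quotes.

Answer: one  two zero

Derivation:
After 1 (w): row=0 col=5 char='t'
After 2 (^): row=0 col=0 char='o'
After 3 (h): row=0 col=0 char='o'
After 4 (gg): row=0 col=0 char='o'
After 5 (l): row=0 col=1 char='n'
After 6 (w): row=0 col=5 char='t'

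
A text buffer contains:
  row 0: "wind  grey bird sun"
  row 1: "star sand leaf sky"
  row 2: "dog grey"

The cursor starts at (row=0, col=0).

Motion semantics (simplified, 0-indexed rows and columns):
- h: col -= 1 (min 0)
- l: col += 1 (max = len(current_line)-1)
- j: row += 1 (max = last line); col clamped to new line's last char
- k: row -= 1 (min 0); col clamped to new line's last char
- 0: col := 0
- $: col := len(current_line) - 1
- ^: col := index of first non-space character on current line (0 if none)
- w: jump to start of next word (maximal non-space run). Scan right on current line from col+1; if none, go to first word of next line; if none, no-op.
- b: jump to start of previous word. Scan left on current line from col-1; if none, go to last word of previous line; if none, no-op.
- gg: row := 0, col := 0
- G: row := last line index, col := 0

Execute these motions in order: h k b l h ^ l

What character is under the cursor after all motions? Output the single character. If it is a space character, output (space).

Answer: i

Derivation:
After 1 (h): row=0 col=0 char='w'
After 2 (k): row=0 col=0 char='w'
After 3 (b): row=0 col=0 char='w'
After 4 (l): row=0 col=1 char='i'
After 5 (h): row=0 col=0 char='w'
After 6 (^): row=0 col=0 char='w'
After 7 (l): row=0 col=1 char='i'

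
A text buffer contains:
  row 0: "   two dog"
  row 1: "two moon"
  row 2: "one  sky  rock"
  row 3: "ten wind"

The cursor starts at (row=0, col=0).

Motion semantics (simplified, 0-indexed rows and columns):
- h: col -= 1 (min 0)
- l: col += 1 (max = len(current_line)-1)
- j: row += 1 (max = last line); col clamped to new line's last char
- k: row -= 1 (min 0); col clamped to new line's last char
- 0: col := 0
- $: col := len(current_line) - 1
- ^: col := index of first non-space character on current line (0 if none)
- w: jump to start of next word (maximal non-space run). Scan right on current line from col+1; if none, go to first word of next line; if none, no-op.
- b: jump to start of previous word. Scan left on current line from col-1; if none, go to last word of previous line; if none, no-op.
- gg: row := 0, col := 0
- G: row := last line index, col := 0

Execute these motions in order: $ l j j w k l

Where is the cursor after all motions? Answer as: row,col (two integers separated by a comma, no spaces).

Answer: 1,7

Derivation:
After 1 ($): row=0 col=9 char='g'
After 2 (l): row=0 col=9 char='g'
After 3 (j): row=1 col=7 char='n'
After 4 (j): row=2 col=7 char='y'
After 5 (w): row=2 col=10 char='r'
After 6 (k): row=1 col=7 char='n'
After 7 (l): row=1 col=7 char='n'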